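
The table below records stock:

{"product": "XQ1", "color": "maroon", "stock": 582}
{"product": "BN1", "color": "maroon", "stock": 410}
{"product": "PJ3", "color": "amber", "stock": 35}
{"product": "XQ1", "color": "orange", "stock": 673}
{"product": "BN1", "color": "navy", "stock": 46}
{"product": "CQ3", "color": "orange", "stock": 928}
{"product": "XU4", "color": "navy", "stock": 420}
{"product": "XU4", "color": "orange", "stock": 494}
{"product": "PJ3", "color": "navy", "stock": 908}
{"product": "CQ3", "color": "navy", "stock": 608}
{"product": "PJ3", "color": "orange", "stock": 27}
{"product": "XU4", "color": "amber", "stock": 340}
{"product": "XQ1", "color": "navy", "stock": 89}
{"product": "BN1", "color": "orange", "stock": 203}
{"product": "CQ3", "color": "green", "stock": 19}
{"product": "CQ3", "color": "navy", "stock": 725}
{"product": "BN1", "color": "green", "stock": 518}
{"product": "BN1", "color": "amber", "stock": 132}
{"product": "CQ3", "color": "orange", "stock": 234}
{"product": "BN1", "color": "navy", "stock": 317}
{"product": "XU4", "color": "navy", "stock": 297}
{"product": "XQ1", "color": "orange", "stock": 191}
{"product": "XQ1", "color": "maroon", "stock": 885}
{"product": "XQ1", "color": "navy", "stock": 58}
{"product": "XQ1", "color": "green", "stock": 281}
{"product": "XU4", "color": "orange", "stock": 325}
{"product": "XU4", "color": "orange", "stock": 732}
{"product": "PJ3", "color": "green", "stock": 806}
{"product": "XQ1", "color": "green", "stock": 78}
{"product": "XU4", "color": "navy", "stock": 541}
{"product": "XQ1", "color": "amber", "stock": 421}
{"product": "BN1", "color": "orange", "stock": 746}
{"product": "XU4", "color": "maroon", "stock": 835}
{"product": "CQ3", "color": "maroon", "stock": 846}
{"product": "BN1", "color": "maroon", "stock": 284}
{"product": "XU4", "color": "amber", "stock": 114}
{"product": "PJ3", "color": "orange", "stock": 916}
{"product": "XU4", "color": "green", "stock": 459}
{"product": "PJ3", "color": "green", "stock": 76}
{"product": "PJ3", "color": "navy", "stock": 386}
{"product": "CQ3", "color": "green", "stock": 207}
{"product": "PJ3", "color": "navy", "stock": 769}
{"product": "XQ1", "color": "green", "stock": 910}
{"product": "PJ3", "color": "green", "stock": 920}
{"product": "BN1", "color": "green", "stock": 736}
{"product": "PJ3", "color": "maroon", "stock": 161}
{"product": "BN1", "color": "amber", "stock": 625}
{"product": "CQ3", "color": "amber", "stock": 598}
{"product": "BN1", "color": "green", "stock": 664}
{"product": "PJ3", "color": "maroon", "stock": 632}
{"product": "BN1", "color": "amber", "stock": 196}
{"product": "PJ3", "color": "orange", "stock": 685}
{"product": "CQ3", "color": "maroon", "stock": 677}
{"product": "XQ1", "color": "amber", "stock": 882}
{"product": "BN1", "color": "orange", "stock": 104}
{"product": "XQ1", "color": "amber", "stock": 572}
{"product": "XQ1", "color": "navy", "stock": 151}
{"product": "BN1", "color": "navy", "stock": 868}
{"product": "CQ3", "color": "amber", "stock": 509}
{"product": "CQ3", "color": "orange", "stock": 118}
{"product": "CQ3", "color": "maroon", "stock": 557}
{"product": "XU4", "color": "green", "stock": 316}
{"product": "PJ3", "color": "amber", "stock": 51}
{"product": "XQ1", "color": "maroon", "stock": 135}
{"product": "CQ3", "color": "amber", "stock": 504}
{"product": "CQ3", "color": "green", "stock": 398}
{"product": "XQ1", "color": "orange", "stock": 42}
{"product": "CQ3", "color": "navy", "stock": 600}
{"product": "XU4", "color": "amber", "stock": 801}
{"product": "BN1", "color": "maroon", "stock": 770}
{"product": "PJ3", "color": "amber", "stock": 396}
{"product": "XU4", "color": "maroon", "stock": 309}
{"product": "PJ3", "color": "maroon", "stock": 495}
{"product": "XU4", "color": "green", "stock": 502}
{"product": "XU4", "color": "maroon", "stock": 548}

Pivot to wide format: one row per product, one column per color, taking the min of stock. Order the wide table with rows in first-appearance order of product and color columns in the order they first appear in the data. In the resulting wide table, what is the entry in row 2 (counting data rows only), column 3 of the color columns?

With rows in first-appearance order of product, row 2 is product=BN1. color columns in first-appearance order: maroon, amber, orange, navy, green; column 3 is orange.
Long rows with product=BN1, color=orange: min(203, 746, 104) = 104.

104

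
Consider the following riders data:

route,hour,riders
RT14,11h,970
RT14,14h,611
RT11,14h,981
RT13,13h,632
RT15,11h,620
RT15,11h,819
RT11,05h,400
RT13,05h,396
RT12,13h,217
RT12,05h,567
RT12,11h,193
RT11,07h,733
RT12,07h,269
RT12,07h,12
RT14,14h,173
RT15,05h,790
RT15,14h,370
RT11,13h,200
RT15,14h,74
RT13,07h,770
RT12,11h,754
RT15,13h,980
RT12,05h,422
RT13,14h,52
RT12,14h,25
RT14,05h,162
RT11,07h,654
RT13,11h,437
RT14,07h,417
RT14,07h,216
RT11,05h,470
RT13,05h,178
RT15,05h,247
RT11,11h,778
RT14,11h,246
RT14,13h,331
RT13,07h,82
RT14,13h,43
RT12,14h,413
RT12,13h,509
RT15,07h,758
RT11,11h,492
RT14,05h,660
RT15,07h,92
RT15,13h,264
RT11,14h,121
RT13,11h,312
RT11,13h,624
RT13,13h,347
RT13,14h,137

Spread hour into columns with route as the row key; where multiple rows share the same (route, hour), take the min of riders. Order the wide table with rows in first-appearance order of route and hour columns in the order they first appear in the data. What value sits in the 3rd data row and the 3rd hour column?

347

With rows in first-appearance order of route, row 3 is route=RT13. hour columns in first-appearance order: 11h, 14h, 13h, 05h, 07h; column 3 is 13h.
Long rows with route=RT13, hour=13h: min(632, 347) = 347.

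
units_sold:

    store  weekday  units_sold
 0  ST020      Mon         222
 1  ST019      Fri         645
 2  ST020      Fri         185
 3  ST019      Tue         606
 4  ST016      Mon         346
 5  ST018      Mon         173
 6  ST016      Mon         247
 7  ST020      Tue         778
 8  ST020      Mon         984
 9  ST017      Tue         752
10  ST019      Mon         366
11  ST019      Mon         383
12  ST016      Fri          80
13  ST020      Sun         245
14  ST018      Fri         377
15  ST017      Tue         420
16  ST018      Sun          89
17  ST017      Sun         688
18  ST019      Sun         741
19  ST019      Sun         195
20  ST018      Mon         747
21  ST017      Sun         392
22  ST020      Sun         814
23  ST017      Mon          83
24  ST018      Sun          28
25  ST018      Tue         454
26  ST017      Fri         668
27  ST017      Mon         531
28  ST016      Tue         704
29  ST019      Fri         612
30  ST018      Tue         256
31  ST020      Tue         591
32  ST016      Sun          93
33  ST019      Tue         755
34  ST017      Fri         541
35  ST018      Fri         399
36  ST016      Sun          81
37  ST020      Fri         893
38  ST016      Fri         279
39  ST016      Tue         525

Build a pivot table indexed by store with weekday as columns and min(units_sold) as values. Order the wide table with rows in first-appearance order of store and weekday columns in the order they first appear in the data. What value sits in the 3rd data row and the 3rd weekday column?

With rows in first-appearance order of store, row 3 is store=ST016. weekday columns in first-appearance order: Mon, Fri, Tue, Sun; column 3 is Tue.
Long rows with store=ST016, weekday=Tue: min(704, 525) = 525.

525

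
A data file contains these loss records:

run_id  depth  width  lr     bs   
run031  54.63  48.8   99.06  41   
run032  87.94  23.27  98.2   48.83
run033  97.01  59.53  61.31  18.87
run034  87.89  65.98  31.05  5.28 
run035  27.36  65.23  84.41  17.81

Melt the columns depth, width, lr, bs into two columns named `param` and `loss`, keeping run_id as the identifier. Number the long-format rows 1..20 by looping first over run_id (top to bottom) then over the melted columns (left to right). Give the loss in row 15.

31.05

20 rows total (5 × 4). Row 15: index ⌊(15-1)/4⌋ = 3 into run_id → run034; (15-1) mod 4 = 2 into the melted columns → lr.
So row 15 is (run034, lr, 31.05); loss = 31.05.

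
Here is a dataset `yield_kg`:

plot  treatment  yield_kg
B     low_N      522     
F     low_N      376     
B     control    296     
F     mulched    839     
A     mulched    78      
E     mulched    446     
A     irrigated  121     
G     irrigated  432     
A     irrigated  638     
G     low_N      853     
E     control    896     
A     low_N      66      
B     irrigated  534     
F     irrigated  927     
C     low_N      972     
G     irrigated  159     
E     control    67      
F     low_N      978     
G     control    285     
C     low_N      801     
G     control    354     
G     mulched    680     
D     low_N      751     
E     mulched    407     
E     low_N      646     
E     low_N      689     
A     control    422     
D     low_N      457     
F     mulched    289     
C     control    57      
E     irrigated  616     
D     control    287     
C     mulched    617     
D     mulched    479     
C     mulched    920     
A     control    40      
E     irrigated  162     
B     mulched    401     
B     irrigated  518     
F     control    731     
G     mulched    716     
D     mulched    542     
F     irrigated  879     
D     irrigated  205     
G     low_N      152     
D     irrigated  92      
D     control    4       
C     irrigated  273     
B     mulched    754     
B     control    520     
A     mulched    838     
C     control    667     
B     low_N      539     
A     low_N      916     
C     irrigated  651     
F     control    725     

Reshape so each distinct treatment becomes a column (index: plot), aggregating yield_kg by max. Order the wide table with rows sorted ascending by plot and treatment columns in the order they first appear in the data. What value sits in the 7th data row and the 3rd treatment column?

716

With rows sorted ascending by plot, row 7 is plot=G. treatment columns in first-appearance order: low_N, control, mulched, irrigated; column 3 is mulched.
Long rows with plot=G, treatment=mulched: max(680, 716) = 716.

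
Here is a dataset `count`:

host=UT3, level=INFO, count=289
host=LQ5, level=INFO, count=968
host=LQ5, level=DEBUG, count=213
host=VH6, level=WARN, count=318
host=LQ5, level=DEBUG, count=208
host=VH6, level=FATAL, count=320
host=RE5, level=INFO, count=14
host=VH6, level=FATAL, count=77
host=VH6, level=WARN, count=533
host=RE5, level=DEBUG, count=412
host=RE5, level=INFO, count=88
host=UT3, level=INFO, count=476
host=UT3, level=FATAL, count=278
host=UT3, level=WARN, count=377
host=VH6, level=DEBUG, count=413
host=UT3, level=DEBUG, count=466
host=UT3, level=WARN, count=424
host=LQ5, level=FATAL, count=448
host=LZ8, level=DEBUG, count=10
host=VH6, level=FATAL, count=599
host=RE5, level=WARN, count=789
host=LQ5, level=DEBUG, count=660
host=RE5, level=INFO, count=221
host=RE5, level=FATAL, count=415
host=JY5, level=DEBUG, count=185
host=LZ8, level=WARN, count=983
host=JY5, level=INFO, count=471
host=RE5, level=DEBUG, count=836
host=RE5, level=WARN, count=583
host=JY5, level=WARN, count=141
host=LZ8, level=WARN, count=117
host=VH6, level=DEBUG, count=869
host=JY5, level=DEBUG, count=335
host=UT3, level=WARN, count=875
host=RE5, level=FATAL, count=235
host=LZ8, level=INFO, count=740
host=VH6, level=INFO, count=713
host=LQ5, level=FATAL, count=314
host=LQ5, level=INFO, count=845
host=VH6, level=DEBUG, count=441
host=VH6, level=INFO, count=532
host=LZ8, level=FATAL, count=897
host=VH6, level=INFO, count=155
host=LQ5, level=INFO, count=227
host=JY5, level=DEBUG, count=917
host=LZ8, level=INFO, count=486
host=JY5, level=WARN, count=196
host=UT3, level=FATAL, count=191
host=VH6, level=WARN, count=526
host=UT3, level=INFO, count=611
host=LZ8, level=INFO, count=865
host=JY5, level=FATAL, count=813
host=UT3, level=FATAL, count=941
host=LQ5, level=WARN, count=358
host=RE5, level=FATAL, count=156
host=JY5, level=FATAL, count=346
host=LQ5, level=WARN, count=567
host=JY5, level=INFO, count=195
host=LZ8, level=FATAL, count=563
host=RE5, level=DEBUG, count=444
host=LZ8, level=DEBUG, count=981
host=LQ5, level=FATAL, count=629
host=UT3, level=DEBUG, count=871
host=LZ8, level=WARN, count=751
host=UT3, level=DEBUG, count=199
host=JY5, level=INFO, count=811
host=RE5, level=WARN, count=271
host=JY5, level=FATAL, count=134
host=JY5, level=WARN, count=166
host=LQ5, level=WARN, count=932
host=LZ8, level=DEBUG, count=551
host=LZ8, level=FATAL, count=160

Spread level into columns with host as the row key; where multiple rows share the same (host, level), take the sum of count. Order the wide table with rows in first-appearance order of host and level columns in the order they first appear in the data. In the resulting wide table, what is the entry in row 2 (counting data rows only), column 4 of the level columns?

With rows in first-appearance order of host, row 2 is host=LQ5. level columns in first-appearance order: INFO, DEBUG, WARN, FATAL; column 4 is FATAL.
Long rows with host=LQ5, level=FATAL: 448 + 314 + 629 = 1391.

1391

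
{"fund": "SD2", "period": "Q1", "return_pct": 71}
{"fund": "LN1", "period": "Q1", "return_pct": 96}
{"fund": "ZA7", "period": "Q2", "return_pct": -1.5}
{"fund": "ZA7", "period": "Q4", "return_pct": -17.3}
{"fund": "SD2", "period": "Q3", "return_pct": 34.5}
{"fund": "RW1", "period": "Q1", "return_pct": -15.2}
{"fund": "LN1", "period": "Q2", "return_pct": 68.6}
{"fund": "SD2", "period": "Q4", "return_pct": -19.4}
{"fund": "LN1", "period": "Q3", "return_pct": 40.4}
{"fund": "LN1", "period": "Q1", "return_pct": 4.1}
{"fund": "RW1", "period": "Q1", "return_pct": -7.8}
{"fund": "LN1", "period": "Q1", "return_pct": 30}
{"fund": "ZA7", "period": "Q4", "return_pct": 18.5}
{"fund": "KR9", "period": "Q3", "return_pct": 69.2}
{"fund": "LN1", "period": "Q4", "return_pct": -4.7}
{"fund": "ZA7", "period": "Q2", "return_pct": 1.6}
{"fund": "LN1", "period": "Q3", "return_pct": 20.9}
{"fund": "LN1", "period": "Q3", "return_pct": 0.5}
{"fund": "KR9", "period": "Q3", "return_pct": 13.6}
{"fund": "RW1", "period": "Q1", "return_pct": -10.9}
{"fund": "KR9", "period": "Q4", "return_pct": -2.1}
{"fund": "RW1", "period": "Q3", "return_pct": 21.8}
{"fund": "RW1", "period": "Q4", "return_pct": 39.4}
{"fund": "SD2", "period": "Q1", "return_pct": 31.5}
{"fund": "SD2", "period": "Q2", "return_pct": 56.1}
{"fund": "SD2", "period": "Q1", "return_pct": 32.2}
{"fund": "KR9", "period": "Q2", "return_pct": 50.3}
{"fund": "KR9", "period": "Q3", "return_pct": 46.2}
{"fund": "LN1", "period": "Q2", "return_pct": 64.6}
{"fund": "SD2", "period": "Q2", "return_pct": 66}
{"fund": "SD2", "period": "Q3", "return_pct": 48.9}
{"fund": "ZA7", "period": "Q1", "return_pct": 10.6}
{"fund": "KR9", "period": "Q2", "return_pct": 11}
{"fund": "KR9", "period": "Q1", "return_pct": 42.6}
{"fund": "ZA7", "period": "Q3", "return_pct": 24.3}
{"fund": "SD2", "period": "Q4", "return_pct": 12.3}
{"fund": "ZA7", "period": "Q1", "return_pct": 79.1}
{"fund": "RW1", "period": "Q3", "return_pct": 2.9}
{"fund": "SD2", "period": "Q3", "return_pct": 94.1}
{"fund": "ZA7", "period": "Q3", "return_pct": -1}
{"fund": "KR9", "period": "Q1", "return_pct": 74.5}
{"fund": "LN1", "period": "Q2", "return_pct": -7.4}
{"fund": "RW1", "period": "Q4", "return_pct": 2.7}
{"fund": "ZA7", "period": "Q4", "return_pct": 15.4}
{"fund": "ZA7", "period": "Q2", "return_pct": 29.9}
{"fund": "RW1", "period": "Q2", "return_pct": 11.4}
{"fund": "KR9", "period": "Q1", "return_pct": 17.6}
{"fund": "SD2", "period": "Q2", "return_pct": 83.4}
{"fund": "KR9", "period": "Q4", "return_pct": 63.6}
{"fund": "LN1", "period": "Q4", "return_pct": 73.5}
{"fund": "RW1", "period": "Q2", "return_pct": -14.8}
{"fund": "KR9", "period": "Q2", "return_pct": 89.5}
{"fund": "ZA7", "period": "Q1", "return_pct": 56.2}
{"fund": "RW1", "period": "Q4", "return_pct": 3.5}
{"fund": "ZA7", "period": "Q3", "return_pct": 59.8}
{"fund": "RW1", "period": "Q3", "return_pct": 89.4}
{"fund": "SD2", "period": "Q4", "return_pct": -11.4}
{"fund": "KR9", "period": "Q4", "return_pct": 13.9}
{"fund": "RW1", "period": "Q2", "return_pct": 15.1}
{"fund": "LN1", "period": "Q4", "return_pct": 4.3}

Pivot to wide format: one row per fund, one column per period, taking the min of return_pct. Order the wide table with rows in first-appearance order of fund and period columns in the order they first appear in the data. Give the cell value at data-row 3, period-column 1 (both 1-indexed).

With rows in first-appearance order of fund, row 3 is fund=ZA7. period columns in first-appearance order: Q1, Q2, Q4, Q3; column 1 is Q1.
Long rows with fund=ZA7, period=Q1: min(10.6, 79.1, 56.2) = 10.6.

10.6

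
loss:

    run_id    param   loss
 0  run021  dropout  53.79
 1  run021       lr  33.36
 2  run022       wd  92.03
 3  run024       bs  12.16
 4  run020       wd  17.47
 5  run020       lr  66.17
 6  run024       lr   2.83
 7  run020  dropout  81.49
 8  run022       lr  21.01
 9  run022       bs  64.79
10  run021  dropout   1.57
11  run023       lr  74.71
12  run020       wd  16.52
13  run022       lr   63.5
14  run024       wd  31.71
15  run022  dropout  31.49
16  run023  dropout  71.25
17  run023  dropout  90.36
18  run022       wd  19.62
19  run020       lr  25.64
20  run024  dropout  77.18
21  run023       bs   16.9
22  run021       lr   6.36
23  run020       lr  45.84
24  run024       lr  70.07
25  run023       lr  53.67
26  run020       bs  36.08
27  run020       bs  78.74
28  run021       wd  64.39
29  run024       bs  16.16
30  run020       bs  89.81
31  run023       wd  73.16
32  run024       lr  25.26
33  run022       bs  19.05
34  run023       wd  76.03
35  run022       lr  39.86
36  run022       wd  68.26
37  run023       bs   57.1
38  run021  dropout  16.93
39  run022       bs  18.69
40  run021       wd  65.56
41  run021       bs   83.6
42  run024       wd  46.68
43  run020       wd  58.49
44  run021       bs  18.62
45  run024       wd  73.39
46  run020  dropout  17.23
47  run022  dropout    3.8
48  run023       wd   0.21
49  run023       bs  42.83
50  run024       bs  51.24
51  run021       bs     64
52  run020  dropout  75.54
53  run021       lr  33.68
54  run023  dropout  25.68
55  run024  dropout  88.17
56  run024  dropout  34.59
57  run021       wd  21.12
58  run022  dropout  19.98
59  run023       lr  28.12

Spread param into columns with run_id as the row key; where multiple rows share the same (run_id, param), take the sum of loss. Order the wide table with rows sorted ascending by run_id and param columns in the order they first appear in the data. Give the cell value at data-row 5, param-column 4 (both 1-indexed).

With rows sorted ascending by run_id, row 5 is run_id=run024. param columns in first-appearance order: dropout, lr, wd, bs; column 4 is bs.
Long rows with run_id=run024, param=bs: 12.16 + 16.16 + 51.24 = 79.56.

79.56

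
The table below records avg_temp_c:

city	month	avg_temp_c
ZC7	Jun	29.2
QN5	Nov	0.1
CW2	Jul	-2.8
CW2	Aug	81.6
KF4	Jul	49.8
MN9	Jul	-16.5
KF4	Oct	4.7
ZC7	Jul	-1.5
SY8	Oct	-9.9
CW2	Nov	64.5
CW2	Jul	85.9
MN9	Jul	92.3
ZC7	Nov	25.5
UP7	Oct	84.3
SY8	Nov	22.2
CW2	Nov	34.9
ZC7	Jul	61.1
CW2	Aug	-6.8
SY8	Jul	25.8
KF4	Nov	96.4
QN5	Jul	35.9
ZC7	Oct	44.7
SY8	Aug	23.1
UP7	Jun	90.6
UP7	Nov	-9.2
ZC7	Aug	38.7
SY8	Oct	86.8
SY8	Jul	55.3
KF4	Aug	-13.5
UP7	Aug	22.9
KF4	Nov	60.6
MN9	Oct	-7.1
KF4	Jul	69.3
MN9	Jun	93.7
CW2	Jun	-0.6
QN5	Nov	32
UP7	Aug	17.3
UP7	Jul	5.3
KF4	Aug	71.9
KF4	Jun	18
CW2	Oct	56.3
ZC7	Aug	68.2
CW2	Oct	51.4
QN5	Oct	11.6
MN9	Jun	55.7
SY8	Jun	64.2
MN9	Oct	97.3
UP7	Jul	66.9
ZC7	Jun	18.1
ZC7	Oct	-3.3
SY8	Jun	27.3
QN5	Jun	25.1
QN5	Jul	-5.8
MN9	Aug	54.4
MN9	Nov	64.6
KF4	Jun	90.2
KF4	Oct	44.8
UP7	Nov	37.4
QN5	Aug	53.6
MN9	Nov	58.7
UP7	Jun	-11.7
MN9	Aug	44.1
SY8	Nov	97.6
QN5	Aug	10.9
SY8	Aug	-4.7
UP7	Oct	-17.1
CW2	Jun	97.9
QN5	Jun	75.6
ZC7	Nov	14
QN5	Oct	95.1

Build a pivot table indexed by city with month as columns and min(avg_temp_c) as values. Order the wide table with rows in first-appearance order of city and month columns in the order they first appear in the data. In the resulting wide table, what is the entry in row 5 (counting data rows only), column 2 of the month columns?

58.7

With rows in first-appearance order of city, row 5 is city=MN9. month columns in first-appearance order: Jun, Nov, Jul, Aug, Oct; column 2 is Nov.
Long rows with city=MN9, month=Nov: min(64.6, 58.7) = 58.7.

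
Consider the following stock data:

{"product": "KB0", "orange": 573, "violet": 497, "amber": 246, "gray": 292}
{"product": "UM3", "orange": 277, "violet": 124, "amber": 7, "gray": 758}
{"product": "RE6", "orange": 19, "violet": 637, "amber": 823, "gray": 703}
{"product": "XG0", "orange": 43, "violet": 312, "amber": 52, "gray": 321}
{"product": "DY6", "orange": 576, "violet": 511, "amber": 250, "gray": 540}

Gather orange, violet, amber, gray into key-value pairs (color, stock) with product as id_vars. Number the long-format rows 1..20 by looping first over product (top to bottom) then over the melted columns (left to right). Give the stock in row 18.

511

20 rows total (5 × 4). Row 18: index ⌊(18-1)/4⌋ = 4 into product → DY6; (18-1) mod 4 = 1 into the melted columns → violet.
So row 18 is (DY6, violet, 511); stock = 511.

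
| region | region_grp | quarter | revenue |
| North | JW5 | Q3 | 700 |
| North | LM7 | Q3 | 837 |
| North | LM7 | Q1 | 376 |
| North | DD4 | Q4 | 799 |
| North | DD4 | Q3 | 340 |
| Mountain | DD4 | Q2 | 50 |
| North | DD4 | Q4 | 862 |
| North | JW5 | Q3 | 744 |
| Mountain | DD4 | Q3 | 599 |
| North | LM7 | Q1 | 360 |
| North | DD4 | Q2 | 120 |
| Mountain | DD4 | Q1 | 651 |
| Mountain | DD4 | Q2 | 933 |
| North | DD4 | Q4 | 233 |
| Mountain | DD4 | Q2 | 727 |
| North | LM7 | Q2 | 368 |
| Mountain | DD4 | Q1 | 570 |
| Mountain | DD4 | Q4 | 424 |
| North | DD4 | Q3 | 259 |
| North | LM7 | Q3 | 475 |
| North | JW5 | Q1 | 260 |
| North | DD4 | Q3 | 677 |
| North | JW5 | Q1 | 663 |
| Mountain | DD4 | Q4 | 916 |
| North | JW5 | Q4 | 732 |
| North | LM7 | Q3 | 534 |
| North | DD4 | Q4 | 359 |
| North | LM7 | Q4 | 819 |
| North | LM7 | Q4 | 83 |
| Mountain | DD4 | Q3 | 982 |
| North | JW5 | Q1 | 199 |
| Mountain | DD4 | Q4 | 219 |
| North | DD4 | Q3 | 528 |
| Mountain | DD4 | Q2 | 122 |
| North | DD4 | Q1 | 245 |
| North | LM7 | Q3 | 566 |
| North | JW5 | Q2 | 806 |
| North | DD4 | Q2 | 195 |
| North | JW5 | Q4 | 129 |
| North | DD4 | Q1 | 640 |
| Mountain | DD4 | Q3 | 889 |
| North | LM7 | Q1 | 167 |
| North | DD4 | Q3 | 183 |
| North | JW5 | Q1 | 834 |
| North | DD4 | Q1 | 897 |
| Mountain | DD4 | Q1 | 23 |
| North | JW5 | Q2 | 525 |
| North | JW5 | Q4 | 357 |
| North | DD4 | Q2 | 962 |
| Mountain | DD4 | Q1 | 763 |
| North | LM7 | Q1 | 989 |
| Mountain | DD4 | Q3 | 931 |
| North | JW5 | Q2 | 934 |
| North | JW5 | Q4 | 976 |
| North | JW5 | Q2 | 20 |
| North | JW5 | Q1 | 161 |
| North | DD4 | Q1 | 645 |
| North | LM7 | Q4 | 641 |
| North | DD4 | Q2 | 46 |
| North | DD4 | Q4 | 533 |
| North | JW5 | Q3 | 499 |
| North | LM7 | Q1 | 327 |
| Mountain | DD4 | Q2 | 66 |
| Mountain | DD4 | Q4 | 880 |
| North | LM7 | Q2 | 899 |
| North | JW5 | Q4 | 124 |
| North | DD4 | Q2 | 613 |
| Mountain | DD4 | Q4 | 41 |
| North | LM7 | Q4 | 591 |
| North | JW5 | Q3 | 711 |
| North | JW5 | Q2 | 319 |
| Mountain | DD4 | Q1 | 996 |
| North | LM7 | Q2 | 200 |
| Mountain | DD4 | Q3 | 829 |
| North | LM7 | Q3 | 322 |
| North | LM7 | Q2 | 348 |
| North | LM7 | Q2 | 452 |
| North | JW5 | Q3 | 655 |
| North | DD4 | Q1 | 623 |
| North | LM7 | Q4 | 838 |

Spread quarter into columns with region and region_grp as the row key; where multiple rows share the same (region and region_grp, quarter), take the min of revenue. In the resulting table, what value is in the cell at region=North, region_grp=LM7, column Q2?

Rows with region=North, region_grp=LM7 and quarter=Q2: revenue values are 368, 899, 200, 348, 452.
min(368, 899, 200, 348, 452) = 200.

200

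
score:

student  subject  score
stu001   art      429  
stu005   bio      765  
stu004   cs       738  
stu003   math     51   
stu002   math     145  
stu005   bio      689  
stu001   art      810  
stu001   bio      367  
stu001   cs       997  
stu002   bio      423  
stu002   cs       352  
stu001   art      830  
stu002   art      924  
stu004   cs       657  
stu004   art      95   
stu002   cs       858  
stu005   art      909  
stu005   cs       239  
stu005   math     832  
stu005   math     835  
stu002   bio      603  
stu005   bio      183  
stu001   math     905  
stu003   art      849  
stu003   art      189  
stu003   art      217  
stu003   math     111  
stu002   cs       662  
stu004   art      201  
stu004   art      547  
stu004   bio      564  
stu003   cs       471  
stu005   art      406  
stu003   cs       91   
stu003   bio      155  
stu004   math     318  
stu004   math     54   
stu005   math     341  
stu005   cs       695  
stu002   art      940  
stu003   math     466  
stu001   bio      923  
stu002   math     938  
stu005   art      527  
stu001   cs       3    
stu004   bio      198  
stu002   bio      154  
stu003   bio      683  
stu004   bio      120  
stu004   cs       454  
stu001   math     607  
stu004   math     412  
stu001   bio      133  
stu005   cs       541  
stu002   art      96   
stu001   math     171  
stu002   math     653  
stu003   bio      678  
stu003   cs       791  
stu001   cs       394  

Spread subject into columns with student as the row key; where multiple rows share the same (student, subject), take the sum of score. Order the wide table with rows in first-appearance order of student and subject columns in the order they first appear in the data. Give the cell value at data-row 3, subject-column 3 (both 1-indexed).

1849

With rows in first-appearance order of student, row 3 is student=stu004. subject columns in first-appearance order: art, bio, cs, math; column 3 is cs.
Long rows with student=stu004, subject=cs: 738 + 657 + 454 = 1849.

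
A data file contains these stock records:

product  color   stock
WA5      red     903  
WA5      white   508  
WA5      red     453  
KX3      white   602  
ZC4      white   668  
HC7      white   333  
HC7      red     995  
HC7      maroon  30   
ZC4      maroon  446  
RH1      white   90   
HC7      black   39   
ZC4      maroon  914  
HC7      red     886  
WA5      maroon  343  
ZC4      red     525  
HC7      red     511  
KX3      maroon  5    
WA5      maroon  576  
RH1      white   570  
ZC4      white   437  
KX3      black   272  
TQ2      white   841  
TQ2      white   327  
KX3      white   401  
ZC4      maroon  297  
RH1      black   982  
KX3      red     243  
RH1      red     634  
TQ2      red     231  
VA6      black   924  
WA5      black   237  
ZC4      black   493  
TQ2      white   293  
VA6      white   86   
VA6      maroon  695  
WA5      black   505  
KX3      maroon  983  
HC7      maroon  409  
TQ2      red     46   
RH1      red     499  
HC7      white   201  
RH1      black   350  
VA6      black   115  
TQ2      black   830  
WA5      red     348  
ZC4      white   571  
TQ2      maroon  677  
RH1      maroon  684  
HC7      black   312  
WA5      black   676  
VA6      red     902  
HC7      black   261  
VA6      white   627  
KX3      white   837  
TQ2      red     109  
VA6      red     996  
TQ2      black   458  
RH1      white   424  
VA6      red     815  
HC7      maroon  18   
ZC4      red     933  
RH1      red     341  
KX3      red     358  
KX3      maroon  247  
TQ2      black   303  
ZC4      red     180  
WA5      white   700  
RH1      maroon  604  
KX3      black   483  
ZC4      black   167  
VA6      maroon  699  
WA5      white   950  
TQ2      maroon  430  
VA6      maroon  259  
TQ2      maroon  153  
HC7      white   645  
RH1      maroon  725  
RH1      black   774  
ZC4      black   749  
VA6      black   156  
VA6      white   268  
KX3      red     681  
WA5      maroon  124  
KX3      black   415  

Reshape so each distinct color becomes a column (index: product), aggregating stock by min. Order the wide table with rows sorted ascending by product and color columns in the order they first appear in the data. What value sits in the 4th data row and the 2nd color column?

With rows sorted ascending by product, row 4 is product=TQ2. color columns in first-appearance order: red, white, maroon, black; column 2 is white.
Long rows with product=TQ2, color=white: min(841, 327, 293) = 293.

293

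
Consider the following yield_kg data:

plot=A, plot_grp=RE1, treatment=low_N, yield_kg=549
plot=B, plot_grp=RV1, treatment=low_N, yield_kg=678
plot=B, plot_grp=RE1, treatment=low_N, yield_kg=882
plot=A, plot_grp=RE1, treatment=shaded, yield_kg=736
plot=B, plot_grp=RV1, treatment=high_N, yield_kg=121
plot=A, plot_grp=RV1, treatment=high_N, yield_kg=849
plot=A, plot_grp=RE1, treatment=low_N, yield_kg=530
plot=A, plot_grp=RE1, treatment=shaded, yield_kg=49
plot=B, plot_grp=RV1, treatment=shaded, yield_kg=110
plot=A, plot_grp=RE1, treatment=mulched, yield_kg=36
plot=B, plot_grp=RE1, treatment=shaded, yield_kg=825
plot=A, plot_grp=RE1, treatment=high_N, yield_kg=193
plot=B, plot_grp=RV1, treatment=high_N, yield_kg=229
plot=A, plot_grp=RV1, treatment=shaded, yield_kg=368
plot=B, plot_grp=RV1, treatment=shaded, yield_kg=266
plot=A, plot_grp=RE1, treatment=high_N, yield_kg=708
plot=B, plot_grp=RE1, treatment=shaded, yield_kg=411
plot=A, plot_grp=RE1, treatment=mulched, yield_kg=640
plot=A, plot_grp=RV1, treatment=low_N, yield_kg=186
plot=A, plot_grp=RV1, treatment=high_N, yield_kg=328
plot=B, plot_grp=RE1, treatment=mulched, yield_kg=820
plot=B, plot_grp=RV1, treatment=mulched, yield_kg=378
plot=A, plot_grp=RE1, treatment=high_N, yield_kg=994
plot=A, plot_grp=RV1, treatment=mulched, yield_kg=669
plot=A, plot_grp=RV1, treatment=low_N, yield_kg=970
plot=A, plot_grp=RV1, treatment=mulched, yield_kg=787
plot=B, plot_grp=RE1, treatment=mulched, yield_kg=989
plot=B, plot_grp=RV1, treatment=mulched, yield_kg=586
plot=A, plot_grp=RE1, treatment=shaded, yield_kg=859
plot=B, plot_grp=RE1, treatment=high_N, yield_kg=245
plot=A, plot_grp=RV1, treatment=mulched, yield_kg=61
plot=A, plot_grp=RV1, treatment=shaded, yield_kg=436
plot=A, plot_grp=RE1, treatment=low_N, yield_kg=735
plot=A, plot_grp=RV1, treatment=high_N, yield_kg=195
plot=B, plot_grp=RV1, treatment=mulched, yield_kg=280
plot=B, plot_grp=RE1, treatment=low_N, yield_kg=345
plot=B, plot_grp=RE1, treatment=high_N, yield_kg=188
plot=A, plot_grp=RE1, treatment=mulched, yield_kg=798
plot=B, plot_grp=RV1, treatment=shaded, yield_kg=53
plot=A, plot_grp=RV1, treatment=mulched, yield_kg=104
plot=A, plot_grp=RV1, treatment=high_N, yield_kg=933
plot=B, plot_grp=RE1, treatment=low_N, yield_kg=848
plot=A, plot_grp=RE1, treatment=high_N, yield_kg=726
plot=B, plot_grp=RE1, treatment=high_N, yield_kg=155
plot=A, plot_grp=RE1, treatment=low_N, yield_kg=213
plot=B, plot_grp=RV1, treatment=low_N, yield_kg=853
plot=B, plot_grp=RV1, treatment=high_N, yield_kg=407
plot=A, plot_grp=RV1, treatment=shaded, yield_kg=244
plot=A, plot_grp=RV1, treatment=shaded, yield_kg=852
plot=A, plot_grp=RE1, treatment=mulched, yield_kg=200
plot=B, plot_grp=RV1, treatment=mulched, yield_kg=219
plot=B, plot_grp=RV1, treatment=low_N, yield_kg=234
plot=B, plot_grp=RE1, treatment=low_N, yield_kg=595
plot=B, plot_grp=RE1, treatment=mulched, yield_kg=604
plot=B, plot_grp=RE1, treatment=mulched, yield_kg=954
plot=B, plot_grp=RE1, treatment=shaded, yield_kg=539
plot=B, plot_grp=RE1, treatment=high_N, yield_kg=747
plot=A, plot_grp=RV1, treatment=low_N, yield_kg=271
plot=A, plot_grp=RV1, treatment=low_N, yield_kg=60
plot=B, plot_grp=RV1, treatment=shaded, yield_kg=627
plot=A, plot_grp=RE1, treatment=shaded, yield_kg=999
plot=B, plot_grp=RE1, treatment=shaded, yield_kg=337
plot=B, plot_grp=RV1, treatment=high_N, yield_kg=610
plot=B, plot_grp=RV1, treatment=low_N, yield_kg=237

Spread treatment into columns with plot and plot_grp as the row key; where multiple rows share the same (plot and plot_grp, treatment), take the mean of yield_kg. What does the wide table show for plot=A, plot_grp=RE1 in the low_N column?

506.75

Rows with plot=A, plot_grp=RE1 and treatment=low_N: yield_kg values are 549, 530, 735, 213.
(549 + 530 + 735 + 213) / 4 = 506.75.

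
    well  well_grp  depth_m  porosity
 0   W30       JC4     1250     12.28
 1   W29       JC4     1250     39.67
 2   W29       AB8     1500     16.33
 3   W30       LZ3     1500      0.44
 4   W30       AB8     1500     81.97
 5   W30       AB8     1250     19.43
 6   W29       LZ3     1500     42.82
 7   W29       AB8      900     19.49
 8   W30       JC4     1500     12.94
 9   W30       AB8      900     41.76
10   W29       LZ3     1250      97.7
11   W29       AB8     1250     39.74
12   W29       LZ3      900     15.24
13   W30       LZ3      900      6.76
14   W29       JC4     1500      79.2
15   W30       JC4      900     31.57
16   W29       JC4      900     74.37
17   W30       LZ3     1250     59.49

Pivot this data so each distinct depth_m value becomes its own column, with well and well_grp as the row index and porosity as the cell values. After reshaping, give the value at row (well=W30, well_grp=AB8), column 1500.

Wide layout: rows indexed by well and well_grp, columns are the 3 distinct depth_m values (1250, 1500, 900).
Cell (well=W30, well_grp=AB8, depth_m=1500) draws from the long row where well=W30, well_grp=AB8 and depth_m=1500, which has porosity=81.97.

81.97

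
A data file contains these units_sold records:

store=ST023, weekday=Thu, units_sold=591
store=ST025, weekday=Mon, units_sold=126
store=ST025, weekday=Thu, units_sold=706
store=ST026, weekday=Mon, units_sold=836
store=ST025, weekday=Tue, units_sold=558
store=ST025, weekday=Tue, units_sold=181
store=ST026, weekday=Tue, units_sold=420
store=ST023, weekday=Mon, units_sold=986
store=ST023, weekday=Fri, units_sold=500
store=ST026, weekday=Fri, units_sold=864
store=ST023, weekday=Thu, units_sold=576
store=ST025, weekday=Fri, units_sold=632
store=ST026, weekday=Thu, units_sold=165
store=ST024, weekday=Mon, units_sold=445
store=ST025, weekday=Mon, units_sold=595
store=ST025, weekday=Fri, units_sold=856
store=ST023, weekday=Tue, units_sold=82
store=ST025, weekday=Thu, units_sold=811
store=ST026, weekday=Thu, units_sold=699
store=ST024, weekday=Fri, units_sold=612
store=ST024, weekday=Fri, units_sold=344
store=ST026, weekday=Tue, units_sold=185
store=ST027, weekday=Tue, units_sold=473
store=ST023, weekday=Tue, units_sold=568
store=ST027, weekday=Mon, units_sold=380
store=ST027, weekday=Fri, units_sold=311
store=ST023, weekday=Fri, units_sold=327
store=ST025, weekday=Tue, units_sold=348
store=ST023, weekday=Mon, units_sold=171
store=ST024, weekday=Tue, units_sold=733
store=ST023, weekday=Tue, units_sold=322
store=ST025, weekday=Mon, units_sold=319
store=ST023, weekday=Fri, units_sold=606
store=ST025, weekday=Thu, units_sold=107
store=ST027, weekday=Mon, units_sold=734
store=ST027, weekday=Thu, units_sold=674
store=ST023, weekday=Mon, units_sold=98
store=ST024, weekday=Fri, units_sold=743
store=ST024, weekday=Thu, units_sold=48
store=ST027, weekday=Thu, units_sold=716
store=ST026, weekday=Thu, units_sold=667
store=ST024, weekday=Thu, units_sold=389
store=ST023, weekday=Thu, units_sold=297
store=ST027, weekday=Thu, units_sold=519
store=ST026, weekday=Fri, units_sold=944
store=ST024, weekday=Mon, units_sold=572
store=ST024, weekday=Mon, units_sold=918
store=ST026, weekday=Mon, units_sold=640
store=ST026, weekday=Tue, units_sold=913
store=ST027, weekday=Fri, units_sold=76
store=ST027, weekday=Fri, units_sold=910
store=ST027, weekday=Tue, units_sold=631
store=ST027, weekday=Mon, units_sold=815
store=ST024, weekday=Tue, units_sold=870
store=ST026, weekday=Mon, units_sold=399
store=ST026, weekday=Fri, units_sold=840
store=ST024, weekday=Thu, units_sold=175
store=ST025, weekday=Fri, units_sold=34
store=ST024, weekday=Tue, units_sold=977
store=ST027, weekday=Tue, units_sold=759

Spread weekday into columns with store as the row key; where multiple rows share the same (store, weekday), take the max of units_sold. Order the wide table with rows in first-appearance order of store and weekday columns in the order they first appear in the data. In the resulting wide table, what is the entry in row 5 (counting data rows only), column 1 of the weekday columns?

716

With rows in first-appearance order of store, row 5 is store=ST027. weekday columns in first-appearance order: Thu, Mon, Tue, Fri; column 1 is Thu.
Long rows with store=ST027, weekday=Thu: max(674, 716, 519) = 716.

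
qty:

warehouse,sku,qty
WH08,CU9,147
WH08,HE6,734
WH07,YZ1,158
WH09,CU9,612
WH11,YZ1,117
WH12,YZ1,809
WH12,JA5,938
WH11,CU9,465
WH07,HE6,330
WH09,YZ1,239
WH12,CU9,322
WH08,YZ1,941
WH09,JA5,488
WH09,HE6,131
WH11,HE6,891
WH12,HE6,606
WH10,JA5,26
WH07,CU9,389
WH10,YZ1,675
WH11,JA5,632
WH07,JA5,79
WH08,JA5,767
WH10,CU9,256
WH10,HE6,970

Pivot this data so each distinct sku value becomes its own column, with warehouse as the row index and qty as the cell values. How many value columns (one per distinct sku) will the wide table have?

4

4 distinct sku values: YZ1, HE6, CU9, JA5.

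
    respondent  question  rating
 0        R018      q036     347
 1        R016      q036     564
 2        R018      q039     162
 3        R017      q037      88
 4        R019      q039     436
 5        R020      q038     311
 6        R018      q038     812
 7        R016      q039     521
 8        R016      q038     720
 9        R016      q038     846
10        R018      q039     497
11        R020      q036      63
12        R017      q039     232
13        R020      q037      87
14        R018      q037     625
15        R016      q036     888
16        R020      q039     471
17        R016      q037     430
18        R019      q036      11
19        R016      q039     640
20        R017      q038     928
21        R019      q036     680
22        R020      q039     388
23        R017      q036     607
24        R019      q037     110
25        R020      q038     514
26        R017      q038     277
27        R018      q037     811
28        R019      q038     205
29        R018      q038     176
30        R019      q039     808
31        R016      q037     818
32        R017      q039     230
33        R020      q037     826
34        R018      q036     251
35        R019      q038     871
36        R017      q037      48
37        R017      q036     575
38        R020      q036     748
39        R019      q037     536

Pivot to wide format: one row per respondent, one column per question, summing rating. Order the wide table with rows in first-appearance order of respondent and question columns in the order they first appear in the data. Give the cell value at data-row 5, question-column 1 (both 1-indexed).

811

With rows in first-appearance order of respondent, row 5 is respondent=R020. question columns in first-appearance order: q036, q039, q037, q038; column 1 is q036.
Long rows with respondent=R020, question=q036: 63 + 748 = 811.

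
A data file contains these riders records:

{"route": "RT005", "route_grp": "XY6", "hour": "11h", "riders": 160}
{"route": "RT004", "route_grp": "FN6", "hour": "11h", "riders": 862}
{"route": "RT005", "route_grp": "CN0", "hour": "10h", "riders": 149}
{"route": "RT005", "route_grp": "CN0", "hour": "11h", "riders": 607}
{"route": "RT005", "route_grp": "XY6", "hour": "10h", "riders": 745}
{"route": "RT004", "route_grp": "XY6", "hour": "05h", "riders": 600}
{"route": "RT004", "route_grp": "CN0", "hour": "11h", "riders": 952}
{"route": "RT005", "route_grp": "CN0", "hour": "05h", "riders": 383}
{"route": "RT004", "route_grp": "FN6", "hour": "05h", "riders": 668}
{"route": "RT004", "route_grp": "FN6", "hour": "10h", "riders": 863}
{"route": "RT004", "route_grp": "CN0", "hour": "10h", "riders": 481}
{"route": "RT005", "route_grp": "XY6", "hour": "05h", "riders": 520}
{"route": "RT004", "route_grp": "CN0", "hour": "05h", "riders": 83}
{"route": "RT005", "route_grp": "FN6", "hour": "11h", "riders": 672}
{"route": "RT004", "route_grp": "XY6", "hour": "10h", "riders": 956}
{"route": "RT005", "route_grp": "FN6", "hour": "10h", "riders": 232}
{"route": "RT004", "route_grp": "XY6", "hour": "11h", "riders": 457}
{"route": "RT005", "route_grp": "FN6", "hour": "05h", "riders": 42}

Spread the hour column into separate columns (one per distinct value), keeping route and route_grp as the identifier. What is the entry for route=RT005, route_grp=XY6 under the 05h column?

Wide layout: rows indexed by route and route_grp, columns are the 3 distinct hour values (11h, 10h, 05h).
Cell (route=RT005, route_grp=XY6, hour=05h) draws from the long row where route=RT005, route_grp=XY6 and hour=05h, which has riders=520.

520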